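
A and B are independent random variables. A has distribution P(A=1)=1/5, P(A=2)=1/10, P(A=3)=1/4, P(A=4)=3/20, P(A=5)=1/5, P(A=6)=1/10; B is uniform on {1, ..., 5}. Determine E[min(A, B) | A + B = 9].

P(A + B = 9) = 9/100.
Summing min(A,B)·P(x,y) over outcomes with A + B = 9 gives 17/50.
E[min(A, B) | A + B = 9] = (17/50) / (9/100) = 34/9.

34/9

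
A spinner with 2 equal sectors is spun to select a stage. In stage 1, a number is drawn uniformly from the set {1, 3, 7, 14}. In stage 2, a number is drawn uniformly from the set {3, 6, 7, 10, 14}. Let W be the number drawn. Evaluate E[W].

57/8

E[W | stage 1] = (1+3+7+14)/4 = 25/4.
E[W | stage 2] = (3+6+7+10+14)/5 = 8.
E[W] = (1/2)·(25/4) + (1/2)·(8) = 57/8.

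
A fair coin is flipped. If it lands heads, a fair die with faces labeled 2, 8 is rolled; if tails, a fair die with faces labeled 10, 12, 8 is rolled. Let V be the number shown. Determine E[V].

15/2

E[V | heads] = (2+8)/2 = 5.
E[V | tails] = (10+12+8)/3 = 10.
By the law of total expectation,
E[V] = (1/2)·(5) + (1/2)·(10) = 15/2.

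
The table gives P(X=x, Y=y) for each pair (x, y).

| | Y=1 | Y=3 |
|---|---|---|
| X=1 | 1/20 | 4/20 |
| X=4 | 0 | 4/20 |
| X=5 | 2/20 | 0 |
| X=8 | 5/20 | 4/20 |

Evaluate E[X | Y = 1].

51/8

P(Y = 1) = 2/5.
Summing X·P(X=x,Y=y) over the conditioning event gives 51/20.
E[X | Y = 1] = (51/20) / (2/5) = 51/8.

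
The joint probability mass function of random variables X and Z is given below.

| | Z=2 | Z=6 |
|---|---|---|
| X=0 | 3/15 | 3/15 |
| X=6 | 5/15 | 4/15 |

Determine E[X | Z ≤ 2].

15/4

P(Z ≤ 2) = 8/15.
Σ X·P over the event = 0·(3/15) + 6·(5/15) = 2.
E[X | Z ≤ 2] = (2) / (8/15) = 15/4.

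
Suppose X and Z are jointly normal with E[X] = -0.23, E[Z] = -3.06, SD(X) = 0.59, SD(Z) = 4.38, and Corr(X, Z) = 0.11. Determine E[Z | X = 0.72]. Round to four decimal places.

-2.2842

The regression of Z on X has slope ρ·σ_Z/σ_X and passes through (μ_X, μ_Z).
E[Z | X=0.72] = -3.06 + (0.11)·(4.38/0.59)·(0.72 − (-0.23)) = -3.06 + (0.81661)·(0.95) = -2.2842.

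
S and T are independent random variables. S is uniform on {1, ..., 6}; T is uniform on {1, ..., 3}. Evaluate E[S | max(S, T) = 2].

5/3

Outcomes with max(S, T) = 2: (1,2), (2,1), (2,2), each with probability 1/18.
E[S | max(S, T) = 2] = (1 + 2 + 2) / 3 = 5/3.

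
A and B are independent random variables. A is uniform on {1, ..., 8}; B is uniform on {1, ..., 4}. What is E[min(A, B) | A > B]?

25/11

P(A > B) = 11/16.
Summing min(A,B)·P(x,y) over outcomes with A > B gives 25/16.
E[min(A, B) | A > B] = (25/16) / (11/16) = 25/11.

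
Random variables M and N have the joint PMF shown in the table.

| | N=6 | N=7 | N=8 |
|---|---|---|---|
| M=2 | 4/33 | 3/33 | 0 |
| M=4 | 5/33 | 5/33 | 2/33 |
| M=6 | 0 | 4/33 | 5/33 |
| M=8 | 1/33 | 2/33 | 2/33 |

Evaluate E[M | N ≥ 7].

P(N ≥ 7) = 23/33.
Σ M·P over the event = 2·(3/33) + 4·(5/33) + 4·(2/33) + 6·(4/33) + 6·(5/33) + 8·(2/33) + 8·(2/33) = 40/11.
E[M | N ≥ 7] = (40/11) / (23/33) = 120/23.

120/23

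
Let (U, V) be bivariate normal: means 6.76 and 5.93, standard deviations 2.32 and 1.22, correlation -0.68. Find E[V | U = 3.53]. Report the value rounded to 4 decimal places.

7.0850

The regression of V on U has slope ρ·σ_V/σ_U and passes through (μ_U, μ_V).
E[V | U=3.53] = 5.93 + (-0.68)·(1.22/2.32)·(3.53 − (6.76)) = 5.93 + (-0.35759)·(-3.23) = 7.0850.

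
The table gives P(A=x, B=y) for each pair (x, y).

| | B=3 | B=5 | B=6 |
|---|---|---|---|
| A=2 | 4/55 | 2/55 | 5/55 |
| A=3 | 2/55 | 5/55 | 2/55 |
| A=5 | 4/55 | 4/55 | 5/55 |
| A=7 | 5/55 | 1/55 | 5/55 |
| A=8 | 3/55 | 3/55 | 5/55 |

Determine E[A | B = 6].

P(B = 6) = 2/5.
Σ A·P over the event = 2·(5/55) + 3·(2/55) + 5·(5/55) + 7·(5/55) + 8·(5/55) = 116/55.
E[A | B = 6] = (116/55) / (2/5) = 58/11.

58/11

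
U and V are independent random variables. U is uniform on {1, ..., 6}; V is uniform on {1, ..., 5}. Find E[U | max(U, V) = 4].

P(max(U, V) = 4) = 7/30.
Summing U·P(x,y) over outcomes with max(U, V) = 4 gives 11/15.
E[U | max(U, V) = 4] = (11/15) / (7/30) = 22/7.

22/7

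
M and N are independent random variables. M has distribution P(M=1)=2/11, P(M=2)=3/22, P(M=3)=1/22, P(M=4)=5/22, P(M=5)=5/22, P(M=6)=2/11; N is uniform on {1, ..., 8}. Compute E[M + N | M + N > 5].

661/72

P(M + N > 5) = 9/11.
Summing (M+N)·P(x,y) over outcomes with M + N > 5 gives 661/88.
E[M + N | M + N > 5] = (661/88) / (9/11) = 661/72.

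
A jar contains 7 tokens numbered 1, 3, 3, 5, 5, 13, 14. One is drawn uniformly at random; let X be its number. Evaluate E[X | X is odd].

5

P(X is odd) = 6/7.
Σ over the event: 1·1/7 + 3·2/7 + 5·2/7 + 13·1/7 = 30/7.
E[X | X is odd] = (30/7) / (6/7) = 5.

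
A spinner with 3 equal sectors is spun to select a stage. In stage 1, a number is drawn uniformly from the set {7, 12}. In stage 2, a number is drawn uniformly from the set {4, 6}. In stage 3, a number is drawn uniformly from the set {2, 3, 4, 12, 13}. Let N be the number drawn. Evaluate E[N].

E[N | stage 1] = (7+12)/2 = 19/2.
E[N | stage 2] = (4+6)/2 = 5.
E[N | stage 3] = (2+3+4+12+13)/5 = 34/5.
By the law of total expectation,
E[N] = (1/3)·(19/2) + (1/3)·(5) + (1/3)·(34/5) = 71/10.

71/10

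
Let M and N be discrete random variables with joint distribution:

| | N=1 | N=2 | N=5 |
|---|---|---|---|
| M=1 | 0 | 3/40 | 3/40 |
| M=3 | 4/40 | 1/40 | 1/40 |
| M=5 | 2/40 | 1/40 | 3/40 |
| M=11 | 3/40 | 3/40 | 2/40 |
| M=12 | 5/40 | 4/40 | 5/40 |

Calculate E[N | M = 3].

P(M = 3) = 3/20.
Summing N·P(M=x,N=y) over the conditioning event gives 11/40.
E[N | M = 3] = (11/40) / (3/20) = 11/6.

11/6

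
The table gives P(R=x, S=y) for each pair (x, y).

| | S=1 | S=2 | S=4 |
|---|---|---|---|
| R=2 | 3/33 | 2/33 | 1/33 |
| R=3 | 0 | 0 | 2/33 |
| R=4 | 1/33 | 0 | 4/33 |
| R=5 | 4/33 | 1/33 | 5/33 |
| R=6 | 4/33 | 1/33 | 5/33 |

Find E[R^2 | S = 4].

P(S = 4) = 17/33.
Σ R^2·P over the event = 4·(1/33) + 9·(2/33) + 16·(4/33) + 25·(5/33) + 36·(5/33) = 391/33.
E[R^2 | S = 4] = (391/33) / (17/33) = 23.

23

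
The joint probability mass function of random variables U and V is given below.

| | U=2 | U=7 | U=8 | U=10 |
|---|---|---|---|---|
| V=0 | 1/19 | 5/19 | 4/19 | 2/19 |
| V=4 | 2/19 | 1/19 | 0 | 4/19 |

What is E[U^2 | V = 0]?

235/4

P(V = 0) = 12/19.
Σ U^2·P over the event = 4·(1/19) + 49·(5/19) + 64·(4/19) + 100·(2/19) = 705/19.
E[U^2 | V = 0] = (705/19) / (12/19) = 235/4.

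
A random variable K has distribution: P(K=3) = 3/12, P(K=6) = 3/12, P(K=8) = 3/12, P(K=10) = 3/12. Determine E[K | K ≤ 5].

P(K ≤ 5) = 1/4.
Σ over the event: 3·1/4 = 3/4.
E[K | K ≤ 5] = (3/4) / (1/4) = 3.

3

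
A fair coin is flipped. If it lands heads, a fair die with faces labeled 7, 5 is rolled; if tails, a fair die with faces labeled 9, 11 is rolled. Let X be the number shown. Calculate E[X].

8

E[X | heads] = (7+5)/2 = 6.
E[X | tails] = (9+11)/2 = 10.
By the law of total expectation,
E[X] = (1/2)·(6) + (1/2)·(10) = 8.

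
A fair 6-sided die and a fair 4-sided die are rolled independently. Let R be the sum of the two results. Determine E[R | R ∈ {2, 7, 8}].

P(R ∈ {2, 7, 8}) = 1/3.
Σ over the event: 2·1/24 + 7·1/6 + 8·1/8 = 9/4.
E[R | R ∈ {2, 7, 8}] = (9/4) / (1/3) = 27/4.

27/4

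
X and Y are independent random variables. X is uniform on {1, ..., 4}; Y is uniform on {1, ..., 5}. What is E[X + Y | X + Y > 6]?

Outcomes with X + Y > 6: (2,5), (3,4), (3,5), (4,3), (4,4), (4,5), each with probability 1/20.
E[X + Y | X + Y > 6] = (7 + 7 + 8 + 7 + 8 + 9) / 6 = 23/3.

23/3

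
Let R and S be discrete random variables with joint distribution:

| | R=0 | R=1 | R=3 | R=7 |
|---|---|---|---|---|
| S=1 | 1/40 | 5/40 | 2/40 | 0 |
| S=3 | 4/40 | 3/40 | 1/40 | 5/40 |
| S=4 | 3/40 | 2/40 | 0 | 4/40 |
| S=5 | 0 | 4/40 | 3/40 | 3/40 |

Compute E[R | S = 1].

11/8

P(S = 1) = 1/5.
Σ R·P over the event = 0·(1/40) + 1·(5/40) + 3·(2/40) = 11/40.
E[R | S = 1] = (11/40) / (1/5) = 11/8.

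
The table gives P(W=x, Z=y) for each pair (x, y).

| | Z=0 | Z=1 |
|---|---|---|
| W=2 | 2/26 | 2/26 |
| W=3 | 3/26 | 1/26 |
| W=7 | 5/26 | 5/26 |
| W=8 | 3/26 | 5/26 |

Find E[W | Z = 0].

P(Z = 0) = 1/2.
Σ W·P over the event = 2·(2/26) + 3·(3/26) + 7·(5/26) + 8·(3/26) = 36/13.
E[W | Z = 0] = (36/13) / (1/2) = 72/13.

72/13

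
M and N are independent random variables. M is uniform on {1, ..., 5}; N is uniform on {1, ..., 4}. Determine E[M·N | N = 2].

Outcomes with N = 2: (1,2), (2,2), (3,2), (4,2), (5,2), each with probability 1/20.
E[M·N | N = 2] = (2 + 4 + 6 + 8 + 10) / 5 = 6.

6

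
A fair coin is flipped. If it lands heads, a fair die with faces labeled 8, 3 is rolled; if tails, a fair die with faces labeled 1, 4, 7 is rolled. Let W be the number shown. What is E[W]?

E[W | heads] = (8+3)/2 = 11/2.
E[W | tails] = (1+4+7)/3 = 4.
By the law of total expectation,
E[W] = (1/2)·(11/2) + (1/2)·(4) = 19/4.

19/4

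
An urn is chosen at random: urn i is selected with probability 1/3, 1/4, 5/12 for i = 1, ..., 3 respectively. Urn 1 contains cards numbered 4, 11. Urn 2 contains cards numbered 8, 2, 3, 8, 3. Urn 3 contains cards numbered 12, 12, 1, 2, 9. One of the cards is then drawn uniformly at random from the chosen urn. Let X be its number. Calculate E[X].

E[X | urn 1] = (4+11)/2 = 15/2.
E[X | urn 2] = (8+2+3+8+3)/5 = 24/5.
E[X | urn 3] = (12+12+1+2+9)/5 = 36/5.
E[X] = (1/3)·(15/2) + (1/4)·(24/5) + (5/12)·(36/5) = 67/10.

67/10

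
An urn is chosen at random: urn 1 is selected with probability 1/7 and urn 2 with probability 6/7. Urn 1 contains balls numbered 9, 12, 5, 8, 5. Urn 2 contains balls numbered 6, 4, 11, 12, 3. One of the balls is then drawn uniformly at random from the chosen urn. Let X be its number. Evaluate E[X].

E[X | urn 1] = (9+12+5+8+5)/5 = 39/5.
E[X | urn 2] = (6+4+11+12+3)/5 = 36/5.
E[X] = (1/7)·(39/5) + (6/7)·(36/5) = 51/7.

51/7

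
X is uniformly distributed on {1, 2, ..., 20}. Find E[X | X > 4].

25/2

P(X > 4) = 4/5.
E[X | X > 4] = (10) / (4/5) = 25/2.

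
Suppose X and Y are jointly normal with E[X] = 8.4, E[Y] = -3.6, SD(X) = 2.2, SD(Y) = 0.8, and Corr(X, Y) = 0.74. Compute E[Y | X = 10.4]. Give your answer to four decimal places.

-3.0618

E[Y | X=x] = μ_Y + ρ(σ_Y/σ_X)(x − μ_X) for jointly normal variables.
E[Y | X=10.4] = -3.6 + (0.74)·(0.8/2.2)·(10.4 − (8.4)) = -3.6 + (0.26909)·(2) = -3.0618.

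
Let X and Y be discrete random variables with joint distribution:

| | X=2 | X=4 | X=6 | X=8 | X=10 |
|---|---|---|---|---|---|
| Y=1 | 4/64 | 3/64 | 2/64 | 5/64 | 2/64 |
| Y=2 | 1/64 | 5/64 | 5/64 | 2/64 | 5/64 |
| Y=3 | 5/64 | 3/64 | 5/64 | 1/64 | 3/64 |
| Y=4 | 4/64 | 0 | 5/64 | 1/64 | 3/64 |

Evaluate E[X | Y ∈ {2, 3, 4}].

71/12

P(Y ∈ {2, 3, 4}) = 3/4.
Summing X·P(X=x,Y=y) over the conditioning event gives 71/16.
E[X | Y ∈ {2, 3, 4}] = (71/16) / (3/4) = 71/12.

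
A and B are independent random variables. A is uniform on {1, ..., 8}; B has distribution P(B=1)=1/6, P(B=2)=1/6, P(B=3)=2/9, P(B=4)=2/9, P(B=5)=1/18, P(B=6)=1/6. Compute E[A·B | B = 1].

9/2

P(B = 1) = 1/6.
Summing AB·P(x,y) over outcomes with B = 1 gives 3/4.
E[A·B | B = 1] = (3/4) / (1/6) = 9/2.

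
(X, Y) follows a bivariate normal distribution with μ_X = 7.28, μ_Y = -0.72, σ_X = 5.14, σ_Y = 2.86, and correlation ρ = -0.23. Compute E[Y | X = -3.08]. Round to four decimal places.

0.6058

E[Y | X=x] = μ_Y + ρ(σ_Y/σ_X)(x − μ_X) for jointly normal variables.
E[Y | X=-3.08] = -0.72 + (-0.23)·(2.86/5.14)·(-3.08 − (7.28)) = -0.72 + (-0.127977)·(-10.36) = 0.6058.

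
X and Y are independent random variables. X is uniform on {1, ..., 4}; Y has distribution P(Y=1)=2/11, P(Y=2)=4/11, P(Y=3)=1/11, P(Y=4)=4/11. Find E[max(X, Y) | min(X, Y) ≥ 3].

39/10

P(min(X, Y) ≥ 3) = 5/22.
Summing max(X,Y)·P(x,y) over outcomes with min(X, Y) ≥ 3 gives 39/44.
E[max(X, Y) | min(X, Y) ≥ 3] = (39/44) / (5/22) = 39/10.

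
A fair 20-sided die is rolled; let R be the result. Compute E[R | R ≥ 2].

11

P(R ≥ 2) = 19/20.
E[R | R ≥ 2] = (209/20) / (19/20) = 11.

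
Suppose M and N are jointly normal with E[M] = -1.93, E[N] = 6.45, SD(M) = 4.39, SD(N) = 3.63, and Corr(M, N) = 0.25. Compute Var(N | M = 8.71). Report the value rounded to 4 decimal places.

The conditional variance in a bivariate normal is σ_N²(1 − ρ²), independent of x.
Var(N | M=8.71) = (3.63)²·(1 − (0.25)²) = 13.1769·0.9375 = 12.3533.

12.3533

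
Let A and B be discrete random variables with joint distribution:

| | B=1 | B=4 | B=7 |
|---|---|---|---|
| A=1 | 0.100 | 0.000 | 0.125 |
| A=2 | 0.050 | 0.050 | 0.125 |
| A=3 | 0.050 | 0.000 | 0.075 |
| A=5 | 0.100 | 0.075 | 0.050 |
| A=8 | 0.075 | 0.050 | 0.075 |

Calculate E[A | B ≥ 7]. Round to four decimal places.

P(B ≥ 7) = 0.450.
Σ A·P over the event = 1·(0.125) + 2·(0.125) + 3·(0.075) + 5·(0.050) + 8·(0.075) = 1.450.
E[A | B ≥ 7] = (1.450) / (0.450) = 3.2222.

3.2222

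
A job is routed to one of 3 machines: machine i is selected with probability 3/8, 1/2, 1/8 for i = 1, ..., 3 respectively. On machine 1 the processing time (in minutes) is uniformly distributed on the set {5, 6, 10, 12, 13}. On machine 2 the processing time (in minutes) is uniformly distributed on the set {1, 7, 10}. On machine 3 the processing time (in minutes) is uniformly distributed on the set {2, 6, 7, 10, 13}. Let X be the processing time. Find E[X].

E[X | machine 1] = (5+6+10+12+13)/5 = 46/5.
E[X | machine 2] = (1+7+10)/3 = 6.
E[X | machine 3] = (2+6+7+10+13)/5 = 38/5.
E[X] = (3/8)·(46/5) + (1/2)·(6) + (1/8)·(38/5) = 37/5.

37/5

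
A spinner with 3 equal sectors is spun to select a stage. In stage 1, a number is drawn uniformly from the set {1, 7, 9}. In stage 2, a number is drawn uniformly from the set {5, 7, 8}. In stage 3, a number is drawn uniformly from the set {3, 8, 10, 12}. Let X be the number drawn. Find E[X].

247/36

E[X | stage 1] = (1+7+9)/3 = 17/3.
E[X | stage 2] = (5+7+8)/3 = 20/3.
E[X | stage 3] = (3+8+10+12)/4 = 33/4.
By the law of total expectation,
E[X] = (1/3)·(17/3) + (1/3)·(20/3) + (1/3)·(33/4) = 247/36.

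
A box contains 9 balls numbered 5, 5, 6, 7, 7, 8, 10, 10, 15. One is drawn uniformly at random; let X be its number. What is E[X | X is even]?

17/2

P(X is even) = 4/9.
Σ over the event: 6·1/9 + 8·1/9 + 10·2/9 = 34/9.
E[X | X is even] = (34/9) / (4/9) = 17/2.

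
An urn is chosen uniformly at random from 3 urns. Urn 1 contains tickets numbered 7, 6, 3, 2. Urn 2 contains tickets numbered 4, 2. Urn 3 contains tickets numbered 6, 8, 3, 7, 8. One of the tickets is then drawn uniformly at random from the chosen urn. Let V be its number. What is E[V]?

E[V | urn 1] = (7+6+3+2)/4 = 9/2.
E[V | urn 2] = (4+2)/2 = 3.
E[V | urn 3] = (6+8+3+7+8)/5 = 32/5.
E[V] = (1/3)·(9/2) + (1/3)·(3) + (1/3)·(32/5) = 139/30.

139/30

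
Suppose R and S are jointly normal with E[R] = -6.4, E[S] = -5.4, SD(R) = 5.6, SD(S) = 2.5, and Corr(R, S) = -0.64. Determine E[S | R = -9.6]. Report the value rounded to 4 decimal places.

-4.4857

The regression of S on R has slope ρ·σ_S/σ_R and passes through (μ_R, μ_S).
E[S | R=-9.6] = -5.4 + (-0.64)·(2.5/5.6)·(-9.6 − (-6.4)) = -5.4 + (-0.28571)·(-3.2) = -4.4857.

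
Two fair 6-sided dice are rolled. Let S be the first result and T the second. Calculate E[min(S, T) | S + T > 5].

3

P(S + T > 5) = 13/18.
Summing min(S,T)·P(x,y) over outcomes with S + T > 5 gives 13/6.
E[min(S, T) | S + T > 5] = (13/6) / (13/18) = 3.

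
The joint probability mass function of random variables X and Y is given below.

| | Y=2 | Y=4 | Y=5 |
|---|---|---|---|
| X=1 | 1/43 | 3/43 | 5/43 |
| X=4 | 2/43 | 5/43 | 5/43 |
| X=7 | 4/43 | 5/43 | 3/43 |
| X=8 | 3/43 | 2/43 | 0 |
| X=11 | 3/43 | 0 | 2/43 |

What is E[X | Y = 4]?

P(Y = 4) = 15/43.
Summing X·P(X=x,Y=y) over the conditioning event gives 74/43.
E[X | Y = 4] = (74/43) / (15/43) = 74/15.

74/15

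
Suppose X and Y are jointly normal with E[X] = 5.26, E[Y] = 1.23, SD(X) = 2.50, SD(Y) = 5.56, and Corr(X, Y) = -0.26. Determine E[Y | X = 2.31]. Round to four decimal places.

For a bivariate normal, E[Y | X=x] = μ_Y + ρ·(σ_Y/σ_X)·(x − μ_X).
E[Y | X=2.31] = 1.23 + (-0.26)·(5.56/2.50)·(2.31 − (5.26)) = 1.23 + (-0.57824)·(-2.95) = 2.9358.

2.9358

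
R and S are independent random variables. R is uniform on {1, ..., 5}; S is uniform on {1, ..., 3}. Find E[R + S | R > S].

17/3

Outcomes with R > S: (2,1), (3,1), (3,2), (4,1), (4,2), (4,3), (5,1), (5,2), (5,3), each with probability 1/15.
E[R + S | R > S] = (3 + 4 + 5 + 5 + 6 + 7 + 6 + 7 + 8) / 9 = 17/3.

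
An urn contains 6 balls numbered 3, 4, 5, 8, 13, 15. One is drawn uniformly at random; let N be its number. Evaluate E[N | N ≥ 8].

12

P(N ≥ 8) = 1/2.
Σ over the event: 8·1/6 + 13·1/6 + 15·1/6 = 6.
E[N | N ≥ 8] = (6) / (1/2) = 12.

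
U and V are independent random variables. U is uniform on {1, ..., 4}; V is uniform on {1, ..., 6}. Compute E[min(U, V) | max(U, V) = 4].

P(max(U, V) = 4) = 7/24.
Summing min(U,V)·P(x,y) over outcomes with max(U, V) = 4 gives 2/3.
E[min(U, V) | max(U, V) = 4] = (2/3) / (7/24) = 16/7.

16/7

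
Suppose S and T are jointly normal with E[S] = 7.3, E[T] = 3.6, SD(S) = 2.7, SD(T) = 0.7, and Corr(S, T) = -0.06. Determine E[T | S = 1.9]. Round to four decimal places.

3.6840

The regression of T on S has slope ρ·σ_T/σ_S and passes through (μ_S, μ_T).
E[T | S=1.9] = 3.6 + (-0.06)·(0.7/2.7)·(1.9 − (7.3)) = 3.6 + (-0.015556)·(-5.4) = 3.6840.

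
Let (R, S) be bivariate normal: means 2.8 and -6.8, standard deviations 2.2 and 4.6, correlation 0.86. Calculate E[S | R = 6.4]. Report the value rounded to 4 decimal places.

The regression of S on R has slope ρ·σ_S/σ_R and passes through (μ_R, μ_S).
E[S | R=6.4] = -6.8 + (0.86)·(4.6/2.2)·(6.4 − (2.8)) = -6.8 + (1.7982)·(3.6) = -0.3265.

-0.3265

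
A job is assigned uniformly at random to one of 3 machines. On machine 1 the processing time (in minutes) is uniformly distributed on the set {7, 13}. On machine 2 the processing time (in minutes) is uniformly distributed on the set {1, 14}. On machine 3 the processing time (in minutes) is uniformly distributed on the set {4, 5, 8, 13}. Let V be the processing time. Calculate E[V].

25/3

E[V | machine 1] = (7+13)/2 = 10.
E[V | machine 2] = (1+14)/2 = 15/2.
E[V | machine 3] = (4+5+8+13)/4 = 15/2.
E[V] = (1/3)·(10) + (1/3)·(15/2) + (1/3)·(15/2) = 25/3.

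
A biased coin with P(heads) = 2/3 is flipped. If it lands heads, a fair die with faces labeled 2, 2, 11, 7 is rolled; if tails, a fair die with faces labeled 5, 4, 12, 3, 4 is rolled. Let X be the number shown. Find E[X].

83/15

E[X | heads] = (2+2+11+7)/4 = 11/2.
E[X | tails] = (5+4+12+3+4)/5 = 28/5.
E[X] = (2/3)·(11/2) + (1/3)·(28/5) = 83/15.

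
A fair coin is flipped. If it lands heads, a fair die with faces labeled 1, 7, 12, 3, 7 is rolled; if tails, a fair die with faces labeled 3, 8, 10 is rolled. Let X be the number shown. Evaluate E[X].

E[X | heads] = (1+7+12+3+7)/5 = 6.
E[X | tails] = (3+8+10)/3 = 7.
E[X] = (1/2)·(6) + (1/2)·(7) = 13/2.

13/2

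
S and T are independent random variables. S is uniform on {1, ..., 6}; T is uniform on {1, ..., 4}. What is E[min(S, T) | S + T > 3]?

P(S + T > 3) = 7/8.
Summing min(S,T)·P(x,y) over outcomes with S + T > 3 gives 47/24.
E[min(S, T) | S + T > 3] = (47/24) / (7/8) = 47/21.

47/21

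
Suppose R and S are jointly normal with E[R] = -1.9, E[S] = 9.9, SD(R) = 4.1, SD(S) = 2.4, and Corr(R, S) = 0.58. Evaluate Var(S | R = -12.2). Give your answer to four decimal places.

3.8223

Var(S | R=x) = (1 − ρ²)·σ_S².
Var(S | R=-12.2) = (2.4)²·(1 − (0.58)²) = 5.76·0.6636 = 3.8223.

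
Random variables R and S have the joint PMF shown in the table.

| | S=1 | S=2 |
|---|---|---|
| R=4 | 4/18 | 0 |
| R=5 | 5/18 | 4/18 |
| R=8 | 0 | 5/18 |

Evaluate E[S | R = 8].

P(R = 8) = 5/18.
Summing S·P(R=x,S=y) over the conditioning event gives 5/9.
E[S | R = 8] = (5/9) / (5/18) = 2.

2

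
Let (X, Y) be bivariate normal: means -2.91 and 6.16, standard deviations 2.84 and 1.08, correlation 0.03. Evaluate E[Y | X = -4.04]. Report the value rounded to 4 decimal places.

6.1471

The regression of Y on X has slope ρ·σ_Y/σ_X and passes through (μ_X, μ_Y).
E[Y | X=-4.04] = 6.16 + (0.03)·(1.08/2.84)·(-4.04 − (-2.91)) = 6.16 + (0.011408)·(-1.13) = 6.1471.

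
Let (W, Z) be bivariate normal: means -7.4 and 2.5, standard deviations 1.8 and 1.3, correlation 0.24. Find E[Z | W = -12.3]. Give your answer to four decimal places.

1.6507

For a bivariate normal, E[Z | W=x] = μ_Z + ρ·(σ_Z/σ_W)·(x − μ_W).
E[Z | W=-12.3] = 2.5 + (0.24)·(1.3/1.8)·(-12.3 − (-7.4)) = 2.5 + (0.17333)·(-4.9) = 1.6507.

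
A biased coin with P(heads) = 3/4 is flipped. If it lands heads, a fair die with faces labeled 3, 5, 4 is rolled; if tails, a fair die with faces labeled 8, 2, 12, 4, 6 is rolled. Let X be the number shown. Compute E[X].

E[X | heads] = (3+5+4)/3 = 4.
E[X | tails] = (8+2+12+4+6)/5 = 32/5.
E[X] = (3/4)·(4) + (1/4)·(32/5) = 23/5.

23/5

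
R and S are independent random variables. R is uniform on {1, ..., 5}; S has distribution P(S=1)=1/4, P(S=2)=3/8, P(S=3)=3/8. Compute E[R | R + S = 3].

P(R + S = 3) = 1/8.
Summing R·P(x,y) over outcomes with R + S = 3 gives 7/40.
E[R | R + S = 3] = (7/40) / (1/8) = 7/5.

7/5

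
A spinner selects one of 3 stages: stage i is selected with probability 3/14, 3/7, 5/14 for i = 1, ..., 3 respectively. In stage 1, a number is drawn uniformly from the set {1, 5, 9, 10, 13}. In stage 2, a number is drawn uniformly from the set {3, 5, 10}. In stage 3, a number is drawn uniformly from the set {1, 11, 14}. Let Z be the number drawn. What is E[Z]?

766/105

E[Z | stage 1] = (1+5+9+10+13)/5 = 38/5.
E[Z | stage 2] = (3+5+10)/3 = 6.
E[Z | stage 3] = (1+11+14)/3 = 26/3.
By the law of total expectation,
E[Z] = (3/14)·(38/5) + (3/7)·(6) + (5/14)·(26/3) = 766/105.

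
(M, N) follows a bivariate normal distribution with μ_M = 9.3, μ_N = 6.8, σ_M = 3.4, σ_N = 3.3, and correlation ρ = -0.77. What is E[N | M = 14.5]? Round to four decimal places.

For a bivariate normal, E[N | M=x] = μ_N + ρ·(σ_N/σ_M)·(x − μ_M).
E[N | M=14.5] = 6.8 + (-0.77)·(3.3/3.4)·(14.5 − (9.3)) = 6.8 + (-0.74735)·(5.2) = 2.9138.

2.9138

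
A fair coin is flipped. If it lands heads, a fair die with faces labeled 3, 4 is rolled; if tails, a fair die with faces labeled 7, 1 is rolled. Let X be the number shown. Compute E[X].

15/4

E[X | heads] = (3+4)/2 = 7/2.
E[X | tails] = (7+1)/2 = 4.
By the law of total expectation,
E[X] = (1/2)·(7/2) + (1/2)·(4) = 15/4.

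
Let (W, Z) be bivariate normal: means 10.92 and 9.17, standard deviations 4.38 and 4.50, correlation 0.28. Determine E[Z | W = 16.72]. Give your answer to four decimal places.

10.8385

For a bivariate normal, E[Z | W=x] = μ_Z + ρ·(σ_Z/σ_W)·(x − μ_W).
E[Z | W=16.72] = 9.17 + (0.28)·(4.50/4.38)·(16.72 − (10.92)) = 9.17 + (0.28767)·(5.8) = 10.8385.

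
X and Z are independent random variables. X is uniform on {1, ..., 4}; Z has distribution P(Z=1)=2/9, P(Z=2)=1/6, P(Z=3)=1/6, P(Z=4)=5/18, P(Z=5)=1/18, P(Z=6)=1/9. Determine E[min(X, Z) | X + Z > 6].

73/24

P(X + Z > 6) = 1/3.
Summing min(X,Z)·P(x,y) over outcomes with X + Z > 6 gives 73/72.
E[min(X, Z) | X + Z > 6] = (73/72) / (1/3) = 73/24.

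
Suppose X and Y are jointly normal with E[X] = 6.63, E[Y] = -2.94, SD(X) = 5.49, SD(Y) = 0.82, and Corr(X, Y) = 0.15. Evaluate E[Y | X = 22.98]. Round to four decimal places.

The regression of Y on X has slope ρ·σ_Y/σ_X and passes through (μ_X, μ_Y).
E[Y | X=22.98] = -2.94 + (0.15)·(0.82/5.49)·(22.98 − (6.63)) = -2.94 + (0.022404)·(16.35) = -2.5737.

-2.5737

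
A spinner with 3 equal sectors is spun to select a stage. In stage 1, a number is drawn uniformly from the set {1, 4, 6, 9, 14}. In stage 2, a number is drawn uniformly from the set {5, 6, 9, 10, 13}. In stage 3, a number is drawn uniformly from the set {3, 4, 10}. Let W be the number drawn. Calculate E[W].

316/45

E[W | stage 1] = (1+4+6+9+14)/5 = 34/5.
E[W | stage 2] = (5+6+9+10+13)/5 = 43/5.
E[W | stage 3] = (3+4+10)/3 = 17/3.
E[W] = (1/3)·(34/5) + (1/3)·(43/5) + (1/3)·(17/3) = 316/45.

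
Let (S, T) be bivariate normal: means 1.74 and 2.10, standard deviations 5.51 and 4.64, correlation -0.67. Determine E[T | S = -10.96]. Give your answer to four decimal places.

9.2655

The regression of T on S has slope ρ·σ_T/σ_S and passes through (μ_S, μ_T).
E[T | S=-10.96] = 2.10 + (-0.67)·(4.64/5.51)·(-10.96 − (1.74)) = 2.10 + (-0.56421)·(-12.7) = 9.2655.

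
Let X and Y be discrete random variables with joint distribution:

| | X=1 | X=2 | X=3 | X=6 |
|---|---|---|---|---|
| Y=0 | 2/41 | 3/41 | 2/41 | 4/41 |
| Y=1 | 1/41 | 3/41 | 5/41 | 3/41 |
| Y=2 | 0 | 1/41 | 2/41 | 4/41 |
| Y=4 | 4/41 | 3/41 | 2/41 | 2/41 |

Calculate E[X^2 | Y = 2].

166/7

P(Y = 2) = 7/41.
Σ X^2·P over the event = 4·(1/41) + 9·(2/41) + 36·(4/41) = 166/41.
E[X^2 | Y = 2] = (166/41) / (7/41) = 166/7.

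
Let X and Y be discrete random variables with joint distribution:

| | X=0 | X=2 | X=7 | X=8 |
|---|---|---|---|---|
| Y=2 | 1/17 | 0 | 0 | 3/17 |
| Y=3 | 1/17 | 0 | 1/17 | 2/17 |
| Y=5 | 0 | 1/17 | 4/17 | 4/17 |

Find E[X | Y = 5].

P(Y = 5) = 9/17.
Σ X·P over the event = 2·(1/17) + 7·(4/17) + 8·(4/17) = 62/17.
E[X | Y = 5] = (62/17) / (9/17) = 62/9.

62/9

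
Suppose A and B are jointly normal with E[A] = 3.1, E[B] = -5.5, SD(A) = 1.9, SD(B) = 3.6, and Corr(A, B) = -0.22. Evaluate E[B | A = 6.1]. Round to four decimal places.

For a bivariate normal, E[B | A=x] = μ_B + ρ·(σ_B/σ_A)·(x − μ_A).
E[B | A=6.1] = -5.5 + (-0.22)·(3.6/1.9)·(6.1 − (3.1)) = -5.5 + (-0.41684)·(3) = -6.7505.

-6.7505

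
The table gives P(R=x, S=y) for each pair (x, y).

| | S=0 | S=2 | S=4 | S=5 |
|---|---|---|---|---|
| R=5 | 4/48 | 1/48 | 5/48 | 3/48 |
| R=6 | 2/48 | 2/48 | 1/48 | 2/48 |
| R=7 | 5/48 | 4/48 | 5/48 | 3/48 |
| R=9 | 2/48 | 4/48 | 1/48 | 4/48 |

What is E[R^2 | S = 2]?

P(S = 2) = 11/48.
Σ R^2·P over the event = 25·(1/48) + 36·(2/48) + 49·(4/48) + 81·(4/48) = 617/48.
E[R^2 | S = 2] = (617/48) / (11/48) = 617/11.

617/11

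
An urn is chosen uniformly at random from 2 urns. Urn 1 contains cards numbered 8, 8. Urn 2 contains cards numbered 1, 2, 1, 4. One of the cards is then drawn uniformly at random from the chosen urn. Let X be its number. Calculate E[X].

E[X | urn 1] = (8+8)/2 = 8.
E[X | urn 2] = (1+2+1+4)/4 = 2.
By the law of total expectation,
E[X] = (1/2)·(8) + (1/2)·(2) = 5.

5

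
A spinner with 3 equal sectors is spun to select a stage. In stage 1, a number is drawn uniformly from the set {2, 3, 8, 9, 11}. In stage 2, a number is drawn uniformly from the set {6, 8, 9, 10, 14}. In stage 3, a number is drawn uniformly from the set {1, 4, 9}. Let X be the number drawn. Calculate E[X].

E[X | stage 1] = (2+3+8+9+11)/5 = 33/5.
E[X | stage 2] = (6+8+9+10+14)/5 = 47/5.
E[X | stage 3] = (1+4+9)/3 = 14/3.
By the law of total expectation,
E[X] = (1/3)·(33/5) + (1/3)·(47/5) + (1/3)·(14/3) = 62/9.

62/9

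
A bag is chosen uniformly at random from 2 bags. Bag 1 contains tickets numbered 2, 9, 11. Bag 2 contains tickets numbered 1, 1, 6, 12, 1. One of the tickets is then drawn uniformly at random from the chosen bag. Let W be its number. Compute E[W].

E[W | bag 1] = (2+9+11)/3 = 22/3.
E[W | bag 2] = (1+1+6+12+1)/5 = 21/5.
By the law of total expectation,
E[W] = (1/2)·(22/3) + (1/2)·(21/5) = 173/30.

173/30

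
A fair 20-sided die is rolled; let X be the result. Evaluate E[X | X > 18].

Given X > 18, X is equally likely to be any of {19, 20}.
E[X | X > 18] = (19 + 20) / 2 = 39/2.

39/2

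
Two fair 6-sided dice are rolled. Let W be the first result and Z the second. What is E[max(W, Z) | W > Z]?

P(W > Z) = 5/12.
Summing max(W,Z)·P(x,y) over outcomes with W > Z gives 35/18.
E[max(W, Z) | W > Z] = (35/18) / (5/12) = 14/3.

14/3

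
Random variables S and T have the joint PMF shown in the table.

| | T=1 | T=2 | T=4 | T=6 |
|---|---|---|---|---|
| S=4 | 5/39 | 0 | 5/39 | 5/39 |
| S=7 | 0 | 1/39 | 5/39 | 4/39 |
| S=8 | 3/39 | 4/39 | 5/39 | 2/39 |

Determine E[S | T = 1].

P(T = 1) = 8/39.
Σ S·P over the event = 4·(5/39) + 8·(3/39) = 44/39.
E[S | T = 1] = (44/39) / (8/39) = 11/2.

11/2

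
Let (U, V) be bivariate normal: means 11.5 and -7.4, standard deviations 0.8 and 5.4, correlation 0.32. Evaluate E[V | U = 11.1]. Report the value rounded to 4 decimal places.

-8.2640

For a bivariate normal, E[V | U=x] = μ_V + ρ·(σ_V/σ_U)·(x − μ_U).
E[V | U=11.1] = -7.4 + (0.32)·(5.4/0.8)·(11.1 − (11.5)) = -7.4 + (2.16)·(-0.4) = -8.2640.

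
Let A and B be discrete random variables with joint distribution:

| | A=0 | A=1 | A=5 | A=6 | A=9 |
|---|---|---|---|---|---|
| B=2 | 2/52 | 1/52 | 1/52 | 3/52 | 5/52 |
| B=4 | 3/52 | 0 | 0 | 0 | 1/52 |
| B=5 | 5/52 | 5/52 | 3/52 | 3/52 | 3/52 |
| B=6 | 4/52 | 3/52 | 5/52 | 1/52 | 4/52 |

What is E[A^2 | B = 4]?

P(B = 4) = 1/13.
Σ A^2·P over the event = 0·(3/52) + 81·(1/52) = 81/52.
E[A^2 | B = 4] = (81/52) / (1/13) = 81/4.

81/4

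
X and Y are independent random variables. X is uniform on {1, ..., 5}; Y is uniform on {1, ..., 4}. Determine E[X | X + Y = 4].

P(X + Y = 4) = 3/20.
Summing X·P(x,y) over outcomes with X + Y = 4 gives 3/10.
E[X | X + Y = 4] = (3/10) / (3/20) = 2.

2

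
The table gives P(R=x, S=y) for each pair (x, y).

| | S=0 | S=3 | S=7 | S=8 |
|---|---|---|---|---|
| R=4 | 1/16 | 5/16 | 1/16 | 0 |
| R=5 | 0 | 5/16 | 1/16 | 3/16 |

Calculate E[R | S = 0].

4

P(S = 0) = 1/16.
Summing R·P(R=x,S=y) over the conditioning event gives 1/4.
E[R | S = 0] = (1/4) / (1/16) = 4.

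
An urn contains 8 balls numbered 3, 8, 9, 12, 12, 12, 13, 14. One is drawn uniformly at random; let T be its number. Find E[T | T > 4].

80/7

P(T > 4) = 7/8.
Σ over the event: 8·1/8 + 9·1/8 + 12·3/8 + 13·1/8 + 14·1/8 = 10.
E[T | T > 4] = (10) / (7/8) = 80/7.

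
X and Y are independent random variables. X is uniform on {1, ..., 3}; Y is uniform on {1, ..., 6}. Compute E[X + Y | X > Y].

Outcomes with X > Y: (2,1), (3,1), (3,2), each with probability 1/18.
E[X + Y | X > Y] = (3 + 4 + 5) / 3 = 4.

4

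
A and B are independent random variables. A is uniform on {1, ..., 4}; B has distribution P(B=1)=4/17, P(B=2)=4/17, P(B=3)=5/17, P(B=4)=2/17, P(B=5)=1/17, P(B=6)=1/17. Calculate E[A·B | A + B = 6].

P(A + B = 6) = 3/17.
Summing AB·P(x,y) over outcomes with A + B = 6 gives 49/34.
E[A·B | A + B = 6] = (49/34) / (3/17) = 49/6.

49/6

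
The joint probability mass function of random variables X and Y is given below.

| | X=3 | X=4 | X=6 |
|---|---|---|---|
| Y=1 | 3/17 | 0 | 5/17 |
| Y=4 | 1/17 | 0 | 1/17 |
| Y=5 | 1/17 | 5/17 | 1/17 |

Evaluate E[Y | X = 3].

12/5

P(X = 3) = 5/17.
Σ Y·P over the event = 1·(3/17) + 4·(1/17) + 5·(1/17) = 12/17.
E[Y | X = 3] = (12/17) / (5/17) = 12/5.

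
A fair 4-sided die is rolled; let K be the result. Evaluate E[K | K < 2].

Given K < 2, K is equally likely to be any of {1}.
E[K | K < 2] = (1) / 1 = 1.

1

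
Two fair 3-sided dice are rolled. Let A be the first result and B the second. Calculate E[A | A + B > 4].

Outcomes with A + B > 4: (2,3), (3,2), (3,3), each with probability 1/9.
E[A | A + B > 4] = (2 + 3 + 3) / 3 = 8/3.

8/3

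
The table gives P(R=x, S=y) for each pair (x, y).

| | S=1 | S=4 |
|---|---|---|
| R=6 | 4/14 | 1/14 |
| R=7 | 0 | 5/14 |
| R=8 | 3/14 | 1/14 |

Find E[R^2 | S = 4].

345/7

P(S = 4) = 1/2.
Σ R^2·P over the event = 36·(1/14) + 49·(5/14) + 64·(1/14) = 345/14.
E[R^2 | S = 4] = (345/14) / (1/2) = 345/7.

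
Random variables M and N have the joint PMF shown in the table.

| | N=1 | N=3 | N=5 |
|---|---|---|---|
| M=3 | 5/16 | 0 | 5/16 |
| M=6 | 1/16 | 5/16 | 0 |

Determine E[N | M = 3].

P(M = 3) = 5/8.
Σ N·P over the event = 1·(5/16) + 5·(5/16) = 15/8.
E[N | M = 3] = (15/8) / (5/8) = 3.

3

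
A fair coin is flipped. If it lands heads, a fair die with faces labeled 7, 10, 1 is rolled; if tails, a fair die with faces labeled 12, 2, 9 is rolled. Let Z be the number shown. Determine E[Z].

E[Z | heads] = (7+10+1)/3 = 6.
E[Z | tails] = (12+2+9)/3 = 23/3.
E[Z] = (1/2)·(6) + (1/2)·(23/3) = 41/6.

41/6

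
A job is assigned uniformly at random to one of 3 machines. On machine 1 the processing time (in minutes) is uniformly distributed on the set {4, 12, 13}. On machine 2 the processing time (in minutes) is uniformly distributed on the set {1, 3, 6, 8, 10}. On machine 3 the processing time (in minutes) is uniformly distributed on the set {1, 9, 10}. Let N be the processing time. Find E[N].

329/45

E[N | machine 1] = (4+12+13)/3 = 29/3.
E[N | machine 2] = (1+3+6+8+10)/5 = 28/5.
E[N | machine 3] = (1+9+10)/3 = 20/3.
By the law of total expectation,
E[N] = (1/3)·(29/3) + (1/3)·(28/5) + (1/3)·(20/3) = 329/45.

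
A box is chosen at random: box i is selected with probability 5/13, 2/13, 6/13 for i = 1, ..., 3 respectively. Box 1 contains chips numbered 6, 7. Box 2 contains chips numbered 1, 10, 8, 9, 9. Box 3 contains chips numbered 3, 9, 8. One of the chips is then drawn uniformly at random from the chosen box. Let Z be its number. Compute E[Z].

E[Z | box 1] = (6+7)/2 = 13/2.
E[Z | box 2] = (1+10+8+9+9)/5 = 37/5.
E[Z | box 3] = (3+9+8)/3 = 20/3.
E[Z] = (5/13)·(13/2) + (2/13)·(37/5) + (6/13)·(20/3) = 873/130.

873/130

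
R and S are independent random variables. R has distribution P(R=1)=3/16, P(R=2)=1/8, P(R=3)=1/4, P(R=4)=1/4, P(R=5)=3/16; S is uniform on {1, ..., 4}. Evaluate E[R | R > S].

P(R > S) = 17/32.
Summing R·P(x,y) over outcomes with R > S gives 17/8.
E[R | R > S] = (17/8) / (17/32) = 4.

4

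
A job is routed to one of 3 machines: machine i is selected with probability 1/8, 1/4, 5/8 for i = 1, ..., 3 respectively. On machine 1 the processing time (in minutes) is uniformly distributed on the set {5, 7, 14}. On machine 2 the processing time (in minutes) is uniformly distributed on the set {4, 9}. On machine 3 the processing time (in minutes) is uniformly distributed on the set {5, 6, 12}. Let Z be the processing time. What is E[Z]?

E[Z | machine 1] = (5+7+14)/3 = 26/3.
E[Z | machine 2] = (4+9)/2 = 13/2.
E[Z | machine 3] = (5+6+12)/3 = 23/3.
By the law of total expectation,
E[Z] = (1/8)·(26/3) + (1/4)·(13/2) + (5/8)·(23/3) = 15/2.

15/2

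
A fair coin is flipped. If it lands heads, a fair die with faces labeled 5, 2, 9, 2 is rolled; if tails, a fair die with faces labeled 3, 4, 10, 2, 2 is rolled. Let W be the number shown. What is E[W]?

87/20

E[W | heads] = (5+2+9+2)/4 = 9/2.
E[W | tails] = (3+4+10+2+2)/5 = 21/5.
E[W] = (1/2)·(9/2) + (1/2)·(21/5) = 87/20.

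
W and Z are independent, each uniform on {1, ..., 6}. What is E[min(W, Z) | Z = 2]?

11/6

Outcomes with Z = 2: (1,2), (2,2), (3,2), (4,2), (5,2), (6,2), each with probability 1/36.
E[min(W, Z) | Z = 2] = (1 + 2 + 2 + 2 + 2 + 2) / 6 = 11/6.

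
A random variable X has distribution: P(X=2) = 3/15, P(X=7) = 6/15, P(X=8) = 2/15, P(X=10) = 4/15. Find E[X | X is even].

P(X is even) = 3/5.
Σ over the event: 2·1/5 + 8·2/15 + 10·4/15 = 62/15.
E[X | X is even] = (62/15) / (3/5) = 62/9.

62/9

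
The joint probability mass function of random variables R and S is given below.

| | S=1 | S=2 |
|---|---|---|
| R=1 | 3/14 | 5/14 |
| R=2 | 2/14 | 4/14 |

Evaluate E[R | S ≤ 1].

7/5

P(S ≤ 1) = 5/14.
Σ R·P over the event = 1·(3/14) + 2·(2/14) = 1/2.
E[R | S ≤ 1] = (1/2) / (5/14) = 7/5.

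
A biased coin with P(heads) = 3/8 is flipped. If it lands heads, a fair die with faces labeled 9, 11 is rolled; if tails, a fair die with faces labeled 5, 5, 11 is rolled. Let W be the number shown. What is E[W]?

E[W | heads] = (9+11)/2 = 10.
E[W | tails] = (5+5+11)/3 = 7.
E[W] = (3/8)·(10) + (5/8)·(7) = 65/8.

65/8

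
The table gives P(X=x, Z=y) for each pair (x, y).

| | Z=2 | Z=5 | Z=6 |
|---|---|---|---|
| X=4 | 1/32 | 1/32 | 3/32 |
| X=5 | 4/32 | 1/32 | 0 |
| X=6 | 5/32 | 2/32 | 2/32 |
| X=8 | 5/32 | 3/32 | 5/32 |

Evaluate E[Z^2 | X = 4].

137/5

P(X = 4) = 5/32.
Σ Z^2·P over the event = 4·(1/32) + 25·(1/32) + 36·(3/32) = 137/32.
E[Z^2 | X = 4] = (137/32) / (5/32) = 137/5.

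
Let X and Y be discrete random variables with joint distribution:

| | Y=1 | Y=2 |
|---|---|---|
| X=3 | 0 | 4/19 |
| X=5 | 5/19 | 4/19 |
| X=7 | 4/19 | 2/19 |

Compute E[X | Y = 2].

23/5

P(Y = 2) = 10/19.
Summing X·P(X=x,Y=y) over the conditioning event gives 46/19.
E[X | Y = 2] = (46/19) / (10/19) = 23/5.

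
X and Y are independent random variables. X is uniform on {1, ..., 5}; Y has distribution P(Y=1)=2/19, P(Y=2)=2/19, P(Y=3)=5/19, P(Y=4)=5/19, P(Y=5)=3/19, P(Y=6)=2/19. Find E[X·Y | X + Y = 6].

126/17

P(X + Y = 6) = 17/95.
Summing XY·P(x,y) over outcomes with X + Y = 6 gives 126/95.
E[X·Y | X + Y = 6] = (126/95) / (17/95) = 126/17.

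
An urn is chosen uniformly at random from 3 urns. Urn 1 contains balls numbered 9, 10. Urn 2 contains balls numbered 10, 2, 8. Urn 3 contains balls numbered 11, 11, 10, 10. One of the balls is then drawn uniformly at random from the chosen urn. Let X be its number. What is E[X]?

E[X | urn 1] = (9+10)/2 = 19/2.
E[X | urn 2] = (10+2+8)/3 = 20/3.
E[X | urn 3] = (11+11+10+10)/4 = 21/2.
E[X] = (1/3)·(19/2) + (1/3)·(20/3) + (1/3)·(21/2) = 80/9.

80/9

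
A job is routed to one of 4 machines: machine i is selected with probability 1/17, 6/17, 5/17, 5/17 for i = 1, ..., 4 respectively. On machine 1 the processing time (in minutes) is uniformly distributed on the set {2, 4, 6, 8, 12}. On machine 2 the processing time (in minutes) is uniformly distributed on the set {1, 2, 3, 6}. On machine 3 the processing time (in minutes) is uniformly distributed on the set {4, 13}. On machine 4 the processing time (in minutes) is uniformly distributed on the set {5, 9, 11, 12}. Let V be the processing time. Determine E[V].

E[V | machine 1] = (2+4+6+8+12)/5 = 32/5.
E[V | machine 2] = (1+2+3+6)/4 = 3.
E[V | machine 3] = (4+13)/2 = 17/2.
E[V | machine 4] = (5+9+11+12)/4 = 37/4.
E[V] = (1/17)·(32/5) + (6/17)·(3) + (5/17)·(17/2) + (5/17)·(37/4) = 2263/340.

2263/340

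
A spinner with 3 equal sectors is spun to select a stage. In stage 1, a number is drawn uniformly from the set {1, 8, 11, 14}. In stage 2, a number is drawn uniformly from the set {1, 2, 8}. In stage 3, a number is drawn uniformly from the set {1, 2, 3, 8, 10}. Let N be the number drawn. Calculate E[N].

509/90

E[N | stage 1] = (1+8+11+14)/4 = 17/2.
E[N | stage 2] = (1+2+8)/3 = 11/3.
E[N | stage 3] = (1+2+3+8+10)/5 = 24/5.
E[N] = (1/3)·(17/2) + (1/3)·(11/3) + (1/3)·(24/5) = 509/90.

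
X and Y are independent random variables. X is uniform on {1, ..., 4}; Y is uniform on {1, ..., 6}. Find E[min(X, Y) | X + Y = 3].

Outcomes with X + Y = 3: (1,2), (2,1), each with probability 1/24.
E[min(X, Y) | X + Y = 3] = (1 + 1) / 2 = 1.

1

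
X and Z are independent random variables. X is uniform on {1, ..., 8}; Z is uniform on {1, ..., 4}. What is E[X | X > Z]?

P(X > Z) = 11/16.
Summing X·P(x,y) over outcomes with X > Z gives 31/8.
E[X | X > Z] = (31/8) / (11/16) = 62/11.

62/11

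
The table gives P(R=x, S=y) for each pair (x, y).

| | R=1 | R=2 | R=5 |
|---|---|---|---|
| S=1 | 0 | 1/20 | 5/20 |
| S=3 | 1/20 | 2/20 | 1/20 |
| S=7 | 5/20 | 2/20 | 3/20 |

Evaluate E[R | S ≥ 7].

P(S ≥ 7) = 1/2.
Σ R·P over the event = 1·(5/20) + 2·(2/20) + 5·(3/20) = 6/5.
E[R | S ≥ 7] = (6/5) / (1/2) = 12/5.

12/5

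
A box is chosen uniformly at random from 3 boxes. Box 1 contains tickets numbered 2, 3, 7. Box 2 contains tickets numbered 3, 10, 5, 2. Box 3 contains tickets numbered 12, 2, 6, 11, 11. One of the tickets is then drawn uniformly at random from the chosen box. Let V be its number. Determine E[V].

E[V | box 1] = (2+3+7)/3 = 4.
E[V | box 2] = (3+10+5+2)/4 = 5.
E[V | box 3] = (12+2+6+11+11)/5 = 42/5.
By the law of total expectation,
E[V] = (1/3)·(4) + (1/3)·(5) + (1/3)·(42/5) = 29/5.

29/5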